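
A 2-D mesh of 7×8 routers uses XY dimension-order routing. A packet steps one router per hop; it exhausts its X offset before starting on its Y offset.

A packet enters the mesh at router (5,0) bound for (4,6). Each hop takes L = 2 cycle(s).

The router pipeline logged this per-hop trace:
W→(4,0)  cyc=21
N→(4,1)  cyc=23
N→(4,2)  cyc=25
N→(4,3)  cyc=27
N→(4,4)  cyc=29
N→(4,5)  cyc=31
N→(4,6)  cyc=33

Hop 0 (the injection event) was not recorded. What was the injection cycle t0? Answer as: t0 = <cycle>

At hop 1 the cycle is 21; in general cyc_k = t0 + kL.
Subtract one hop: t0 = 21 − 2 = 19.

t0 = 19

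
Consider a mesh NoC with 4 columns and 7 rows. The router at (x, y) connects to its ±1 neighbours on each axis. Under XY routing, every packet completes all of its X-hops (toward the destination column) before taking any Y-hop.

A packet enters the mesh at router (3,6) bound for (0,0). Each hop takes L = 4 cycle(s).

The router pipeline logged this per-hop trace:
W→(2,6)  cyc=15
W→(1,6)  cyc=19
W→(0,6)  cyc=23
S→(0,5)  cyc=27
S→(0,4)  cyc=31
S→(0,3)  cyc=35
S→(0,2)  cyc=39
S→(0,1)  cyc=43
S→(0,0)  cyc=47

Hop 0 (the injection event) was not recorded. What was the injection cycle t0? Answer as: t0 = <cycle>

cyc[1] = 15 and cyc[k] = t0 + k·L for every k.
Subtract one hop: t0 = 15 − 4 = 11.

t0 = 11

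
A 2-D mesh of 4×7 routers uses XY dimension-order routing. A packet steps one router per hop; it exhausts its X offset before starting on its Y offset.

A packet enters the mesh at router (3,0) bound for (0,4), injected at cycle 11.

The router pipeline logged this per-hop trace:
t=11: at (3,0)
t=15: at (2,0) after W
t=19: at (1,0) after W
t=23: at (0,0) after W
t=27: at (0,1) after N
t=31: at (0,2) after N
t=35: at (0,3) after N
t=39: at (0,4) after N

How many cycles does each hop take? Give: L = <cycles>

Between hops 0 and 1 the cycle counter advances 15 − 11 = 4.
Each hop adds L, hence L = 4.

L = 4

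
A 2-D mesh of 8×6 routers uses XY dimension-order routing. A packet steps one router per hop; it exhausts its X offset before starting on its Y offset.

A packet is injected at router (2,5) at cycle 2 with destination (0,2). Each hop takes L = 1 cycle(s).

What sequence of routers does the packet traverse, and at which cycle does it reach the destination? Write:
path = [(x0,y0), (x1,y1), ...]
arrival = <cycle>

path = [(2,5), (1,5), (0,5), (0,4), (0,3), (0,2)]
arrival = 7

t=2: at (2,5)
t=3: at (1,5) after W
t=4: at (0,5) after W
t=5: at (0,4) after S
t=6: at (0,3) after S
t=7: at (0,2) after S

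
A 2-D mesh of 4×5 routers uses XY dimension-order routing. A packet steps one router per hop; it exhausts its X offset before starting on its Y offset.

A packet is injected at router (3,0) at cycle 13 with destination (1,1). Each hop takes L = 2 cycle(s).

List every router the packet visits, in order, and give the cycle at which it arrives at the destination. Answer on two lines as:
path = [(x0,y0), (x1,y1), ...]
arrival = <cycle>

[0] x=3 y=0 t=13
[1] x=2 y=0 t=15 →W
[2] x=1 y=0 t=17 →W
[3] x=1 y=1 t=19 →N

path = [(3,0), (2,0), (1,0), (1,1)]
arrival = 19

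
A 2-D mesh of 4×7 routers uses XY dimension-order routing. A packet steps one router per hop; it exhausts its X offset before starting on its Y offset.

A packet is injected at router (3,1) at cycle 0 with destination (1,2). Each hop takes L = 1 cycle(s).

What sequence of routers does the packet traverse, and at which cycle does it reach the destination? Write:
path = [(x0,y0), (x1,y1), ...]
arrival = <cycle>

[0] x=3 y=1 t=0
[1] x=2 y=1 t=1 →W
[2] x=1 y=1 t=2 →W
[3] x=1 y=2 t=3 →N

path = [(3,1), (2,1), (1,1), (1,2)]
arrival = 3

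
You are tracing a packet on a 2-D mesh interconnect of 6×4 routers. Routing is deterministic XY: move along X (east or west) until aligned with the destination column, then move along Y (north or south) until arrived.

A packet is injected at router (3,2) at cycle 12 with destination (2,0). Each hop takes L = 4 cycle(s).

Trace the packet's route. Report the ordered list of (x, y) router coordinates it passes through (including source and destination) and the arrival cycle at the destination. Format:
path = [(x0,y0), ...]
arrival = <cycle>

path = [(3,2), (2,2), (2,1), (2,0)]
arrival = 24

#0 — 3,2 | c12
#1 — 2,2 | c16 | W
#2 — 2,1 | c20 | S
#3 — 2,0 | c24 | S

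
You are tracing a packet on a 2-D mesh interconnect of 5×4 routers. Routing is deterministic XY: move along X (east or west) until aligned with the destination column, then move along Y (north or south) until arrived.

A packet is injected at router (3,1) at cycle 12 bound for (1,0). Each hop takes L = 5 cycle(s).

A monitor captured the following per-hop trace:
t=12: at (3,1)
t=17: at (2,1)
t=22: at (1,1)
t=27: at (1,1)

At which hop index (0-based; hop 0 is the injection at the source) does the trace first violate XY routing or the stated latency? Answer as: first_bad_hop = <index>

first_bad_hop = 3

  1: Δx=-1 Δy=+0 Δt=5 [ok]
  2: Δx=-1 Δy=+0 Δt=5 [ok]
  3: Δx=+0 Δy=+0 Δt=5 [BAD: non-unit step]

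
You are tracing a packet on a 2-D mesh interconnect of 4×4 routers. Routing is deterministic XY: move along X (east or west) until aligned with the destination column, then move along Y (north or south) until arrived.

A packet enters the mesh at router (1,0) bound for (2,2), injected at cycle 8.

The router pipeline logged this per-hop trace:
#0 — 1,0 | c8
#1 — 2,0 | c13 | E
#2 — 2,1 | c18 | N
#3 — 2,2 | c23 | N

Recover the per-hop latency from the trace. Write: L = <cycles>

L = 5

Δcyc across hop 0→1: 13 − 8 = 5.
One hop costs L cycles, so L = 5.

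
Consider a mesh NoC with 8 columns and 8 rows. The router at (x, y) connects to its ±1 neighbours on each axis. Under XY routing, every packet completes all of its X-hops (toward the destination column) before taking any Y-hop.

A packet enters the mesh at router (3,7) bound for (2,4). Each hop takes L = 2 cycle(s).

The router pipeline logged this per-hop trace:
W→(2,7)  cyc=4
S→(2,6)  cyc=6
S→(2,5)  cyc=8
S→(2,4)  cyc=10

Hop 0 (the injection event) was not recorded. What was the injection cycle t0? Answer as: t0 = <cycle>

t0 = 2

Hop 1 reached at cycle 4; hop k is at t0 + k·L.
t0 = cyc[1] − L = 4 − 2 = 2.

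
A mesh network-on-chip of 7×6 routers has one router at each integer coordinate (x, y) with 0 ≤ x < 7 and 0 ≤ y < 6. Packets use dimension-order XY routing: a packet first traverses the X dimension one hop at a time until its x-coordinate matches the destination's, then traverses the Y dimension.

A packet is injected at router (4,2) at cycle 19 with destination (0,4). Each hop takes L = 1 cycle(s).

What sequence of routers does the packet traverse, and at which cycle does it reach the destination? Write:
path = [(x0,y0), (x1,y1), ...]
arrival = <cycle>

t=19: at (4,2)
t=20: at (3,2) after W
t=21: at (2,2) after W
t=22: at (1,2) after W
t=23: at (0,2) after W
t=24: at (0,3) after N
t=25: at (0,4) after N

path = [(4,2), (3,2), (2,2), (1,2), (0,2), (0,3), (0,4)]
arrival = 25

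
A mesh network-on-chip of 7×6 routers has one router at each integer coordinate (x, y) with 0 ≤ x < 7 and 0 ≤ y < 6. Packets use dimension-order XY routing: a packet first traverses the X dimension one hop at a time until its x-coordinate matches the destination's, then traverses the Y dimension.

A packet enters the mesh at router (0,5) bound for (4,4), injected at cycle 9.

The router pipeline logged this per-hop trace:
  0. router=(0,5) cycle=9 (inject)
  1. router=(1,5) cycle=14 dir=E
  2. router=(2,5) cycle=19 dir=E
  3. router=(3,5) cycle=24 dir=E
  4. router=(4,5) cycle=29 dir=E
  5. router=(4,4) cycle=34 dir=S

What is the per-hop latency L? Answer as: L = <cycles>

L = 5

From hop 0 (9) to hop 1 (14): +5 cycles.
Per-hop latency L = Δcyc = 5.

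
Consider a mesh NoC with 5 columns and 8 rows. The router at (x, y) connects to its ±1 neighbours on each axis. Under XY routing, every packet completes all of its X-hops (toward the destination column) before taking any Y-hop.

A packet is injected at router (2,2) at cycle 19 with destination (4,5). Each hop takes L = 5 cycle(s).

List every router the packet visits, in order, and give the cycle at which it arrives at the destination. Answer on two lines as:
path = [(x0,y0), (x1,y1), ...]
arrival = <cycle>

path = [(2,2), (3,2), (4,2), (4,3), (4,4), (4,5)]
arrival = 44

  0. router=(2,2) cycle=19 (inject)
  1. router=(3,2) cycle=24 dir=E
  2. router=(4,2) cycle=29 dir=E
  3. router=(4,3) cycle=34 dir=N
  4. router=(4,4) cycle=39 dir=N
  5. router=(4,5) cycle=44 dir=N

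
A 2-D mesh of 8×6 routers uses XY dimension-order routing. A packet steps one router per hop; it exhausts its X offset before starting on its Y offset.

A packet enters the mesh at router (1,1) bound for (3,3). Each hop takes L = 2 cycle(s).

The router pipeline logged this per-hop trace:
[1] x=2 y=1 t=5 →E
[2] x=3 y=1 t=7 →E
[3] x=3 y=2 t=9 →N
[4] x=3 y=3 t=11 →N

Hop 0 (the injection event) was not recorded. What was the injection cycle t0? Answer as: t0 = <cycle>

At hop 1 the cycle is 5; in general cyc_k = t0 + kL.
Subtract one hop: t0 = 5 − 2 = 3.

t0 = 3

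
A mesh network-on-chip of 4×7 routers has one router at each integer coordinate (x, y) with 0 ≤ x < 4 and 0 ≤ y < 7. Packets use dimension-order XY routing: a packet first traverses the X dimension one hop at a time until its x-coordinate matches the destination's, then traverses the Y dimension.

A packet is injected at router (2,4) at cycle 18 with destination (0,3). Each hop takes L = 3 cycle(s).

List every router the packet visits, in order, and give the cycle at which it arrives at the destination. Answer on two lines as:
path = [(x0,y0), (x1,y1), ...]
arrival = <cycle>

[0] x=2 y=4 t=18
[1] x=1 y=4 t=21 →W
[2] x=0 y=4 t=24 →W
[3] x=0 y=3 t=27 →S

path = [(2,4), (1,4), (0,4), (0,3)]
arrival = 27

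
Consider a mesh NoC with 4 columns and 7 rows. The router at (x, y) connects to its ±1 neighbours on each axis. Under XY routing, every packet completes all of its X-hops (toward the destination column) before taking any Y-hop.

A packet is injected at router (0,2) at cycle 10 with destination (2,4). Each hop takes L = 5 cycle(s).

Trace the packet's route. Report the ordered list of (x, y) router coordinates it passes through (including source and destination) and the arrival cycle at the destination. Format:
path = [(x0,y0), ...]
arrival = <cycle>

path = [(0,2), (1,2), (2,2), (2,3), (2,4)]
arrival = 30

t=10: at (0,2)
t=15: at (1,2) after E
t=20: at (2,2) after E
t=25: at (2,3) after N
t=30: at (2,4) after N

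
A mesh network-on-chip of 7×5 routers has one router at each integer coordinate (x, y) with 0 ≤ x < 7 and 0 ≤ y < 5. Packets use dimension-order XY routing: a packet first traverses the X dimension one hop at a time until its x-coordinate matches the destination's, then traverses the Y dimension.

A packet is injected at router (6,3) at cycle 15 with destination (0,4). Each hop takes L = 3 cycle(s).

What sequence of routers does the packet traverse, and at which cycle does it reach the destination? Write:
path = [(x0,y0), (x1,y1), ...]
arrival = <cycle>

#0 — 6,3 | c15
#1 — 5,3 | c18 | W
#2 — 4,3 | c21 | W
#3 — 3,3 | c24 | W
#4 — 2,3 | c27 | W
#5 — 1,3 | c30 | W
#6 — 0,3 | c33 | W
#7 — 0,4 | c36 | N

path = [(6,3), (5,3), (4,3), (3,3), (2,3), (1,3), (0,3), (0,4)]
arrival = 36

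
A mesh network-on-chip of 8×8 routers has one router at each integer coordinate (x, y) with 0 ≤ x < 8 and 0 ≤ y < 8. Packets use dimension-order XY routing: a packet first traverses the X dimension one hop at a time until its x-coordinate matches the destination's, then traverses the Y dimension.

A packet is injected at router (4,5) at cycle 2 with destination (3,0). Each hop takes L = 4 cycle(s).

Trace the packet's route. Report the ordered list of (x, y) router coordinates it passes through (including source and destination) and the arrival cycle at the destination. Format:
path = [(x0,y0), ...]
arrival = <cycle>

path = [(4,5), (3,5), (3,4), (3,3), (3,2), (3,1), (3,0)]
arrival = 26

hop 0: (4,5) @ cyc 2
hop 1: (3,5) @ cyc 6  [W]
hop 2: (3,4) @ cyc 10  [S]
hop 3: (3,3) @ cyc 14  [S]
hop 4: (3,2) @ cyc 18  [S]
hop 5: (3,1) @ cyc 22  [S]
hop 6: (3,0) @ cyc 26  [S]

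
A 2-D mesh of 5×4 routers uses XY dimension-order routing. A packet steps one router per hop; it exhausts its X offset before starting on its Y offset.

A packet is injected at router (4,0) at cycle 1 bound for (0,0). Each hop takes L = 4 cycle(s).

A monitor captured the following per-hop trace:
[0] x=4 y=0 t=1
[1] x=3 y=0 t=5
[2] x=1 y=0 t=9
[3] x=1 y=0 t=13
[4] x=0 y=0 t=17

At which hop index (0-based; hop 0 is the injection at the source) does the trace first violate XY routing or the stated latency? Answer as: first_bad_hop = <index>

  1: Δx=-1 Δy=+0 Δt=4 [ok]
  2: Δx=-2 Δy=+0 Δt=4 [BAD: non-unit step]

first_bad_hop = 2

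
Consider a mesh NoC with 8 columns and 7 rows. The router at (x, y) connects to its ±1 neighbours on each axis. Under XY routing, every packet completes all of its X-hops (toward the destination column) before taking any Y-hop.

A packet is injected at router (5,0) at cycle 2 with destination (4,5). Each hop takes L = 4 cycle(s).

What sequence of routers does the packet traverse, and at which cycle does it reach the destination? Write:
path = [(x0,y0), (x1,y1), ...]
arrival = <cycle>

  0. router=(5,0) cycle=2 (inject)
  1. router=(4,0) cycle=6 dir=W
  2. router=(4,1) cycle=10 dir=N
  3. router=(4,2) cycle=14 dir=N
  4. router=(4,3) cycle=18 dir=N
  5. router=(4,4) cycle=22 dir=N
  6. router=(4,5) cycle=26 dir=N

path = [(5,0), (4,0), (4,1), (4,2), (4,3), (4,4), (4,5)]
arrival = 26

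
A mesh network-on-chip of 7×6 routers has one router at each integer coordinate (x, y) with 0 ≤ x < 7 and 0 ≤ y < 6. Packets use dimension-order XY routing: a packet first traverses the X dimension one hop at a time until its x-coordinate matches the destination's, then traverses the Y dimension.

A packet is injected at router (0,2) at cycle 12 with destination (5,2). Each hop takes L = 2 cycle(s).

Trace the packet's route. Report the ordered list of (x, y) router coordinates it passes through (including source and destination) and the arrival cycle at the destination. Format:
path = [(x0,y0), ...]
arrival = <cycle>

  0. router=(0,2) cycle=12 (inject)
  1. router=(1,2) cycle=14 dir=E
  2. router=(2,2) cycle=16 dir=E
  3. router=(3,2) cycle=18 dir=E
  4. router=(4,2) cycle=20 dir=E
  5. router=(5,2) cycle=22 dir=E

path = [(0,2), (1,2), (2,2), (3,2), (4,2), (5,2)]
arrival = 22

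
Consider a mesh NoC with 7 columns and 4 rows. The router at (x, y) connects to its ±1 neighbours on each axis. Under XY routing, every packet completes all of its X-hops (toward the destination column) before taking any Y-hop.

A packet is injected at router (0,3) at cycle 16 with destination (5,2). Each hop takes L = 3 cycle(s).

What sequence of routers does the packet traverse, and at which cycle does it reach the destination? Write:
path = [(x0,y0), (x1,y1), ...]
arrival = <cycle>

#0 — 0,3 | c16
#1 — 1,3 | c19 | E
#2 — 2,3 | c22 | E
#3 — 3,3 | c25 | E
#4 — 4,3 | c28 | E
#5 — 5,3 | c31 | E
#6 — 5,2 | c34 | S

path = [(0,3), (1,3), (2,3), (3,3), (4,3), (5,3), (5,2)]
arrival = 34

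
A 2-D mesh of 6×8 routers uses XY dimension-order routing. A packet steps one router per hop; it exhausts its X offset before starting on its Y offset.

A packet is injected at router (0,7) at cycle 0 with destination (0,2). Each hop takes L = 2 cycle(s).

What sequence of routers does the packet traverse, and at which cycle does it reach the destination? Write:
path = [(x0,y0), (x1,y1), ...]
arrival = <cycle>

path = [(0,7), (0,6), (0,5), (0,4), (0,3), (0,2)]
arrival = 10

  0. router=(0,7) cycle=0 (inject)
  1. router=(0,6) cycle=2 dir=S
  2. router=(0,5) cycle=4 dir=S
  3. router=(0,4) cycle=6 dir=S
  4. router=(0,3) cycle=8 dir=S
  5. router=(0,2) cycle=10 dir=S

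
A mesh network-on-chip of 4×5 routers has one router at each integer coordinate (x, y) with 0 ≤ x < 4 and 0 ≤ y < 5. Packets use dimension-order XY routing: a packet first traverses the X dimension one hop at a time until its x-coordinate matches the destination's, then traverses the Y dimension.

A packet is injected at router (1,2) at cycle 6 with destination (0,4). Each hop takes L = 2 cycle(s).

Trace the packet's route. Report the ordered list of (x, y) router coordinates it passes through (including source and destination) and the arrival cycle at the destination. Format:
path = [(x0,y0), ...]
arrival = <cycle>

path = [(1,2), (0,2), (0,3), (0,4)]
arrival = 12

[0] x=1 y=2 t=6
[1] x=0 y=2 t=8 →W
[2] x=0 y=3 t=10 →N
[3] x=0 y=4 t=12 →N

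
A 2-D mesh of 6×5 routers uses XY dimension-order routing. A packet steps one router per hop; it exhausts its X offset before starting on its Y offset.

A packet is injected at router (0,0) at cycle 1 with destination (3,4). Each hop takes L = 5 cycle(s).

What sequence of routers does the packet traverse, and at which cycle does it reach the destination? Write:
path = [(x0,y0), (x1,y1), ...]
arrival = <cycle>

path = [(0,0), (1,0), (2,0), (3,0), (3,1), (3,2), (3,3), (3,4)]
arrival = 36

#0 — 0,0 | c1
#1 — 1,0 | c6 | E
#2 — 2,0 | c11 | E
#3 — 3,0 | c16 | E
#4 — 3,1 | c21 | N
#5 — 3,2 | c26 | N
#6 — 3,3 | c31 | N
#7 — 3,4 | c36 | N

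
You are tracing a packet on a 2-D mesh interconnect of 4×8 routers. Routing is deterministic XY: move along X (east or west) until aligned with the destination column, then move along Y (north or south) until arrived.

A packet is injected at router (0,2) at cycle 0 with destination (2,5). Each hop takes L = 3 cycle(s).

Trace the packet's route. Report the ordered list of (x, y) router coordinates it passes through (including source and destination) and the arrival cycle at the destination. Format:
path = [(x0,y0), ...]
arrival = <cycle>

#0 — 0,2 | c0
#1 — 1,2 | c3 | E
#2 — 2,2 | c6 | E
#3 — 2,3 | c9 | N
#4 — 2,4 | c12 | N
#5 — 2,5 | c15 | N

path = [(0,2), (1,2), (2,2), (2,3), (2,4), (2,5)]
arrival = 15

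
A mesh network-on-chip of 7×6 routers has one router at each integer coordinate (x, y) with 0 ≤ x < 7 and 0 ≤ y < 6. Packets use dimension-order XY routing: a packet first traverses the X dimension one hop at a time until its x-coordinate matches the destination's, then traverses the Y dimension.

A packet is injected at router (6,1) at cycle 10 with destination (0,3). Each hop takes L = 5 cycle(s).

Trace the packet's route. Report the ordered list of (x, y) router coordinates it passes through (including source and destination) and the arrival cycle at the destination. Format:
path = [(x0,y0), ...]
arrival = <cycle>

path = [(6,1), (5,1), (4,1), (3,1), (2,1), (1,1), (0,1), (0,2), (0,3)]
arrival = 50

src (6,1)  cyc=10
W→(5,1)  cyc=15
W→(4,1)  cyc=20
W→(3,1)  cyc=25
W→(2,1)  cyc=30
W→(1,1)  cyc=35
W→(0,1)  cyc=40
N→(0,2)  cyc=45
N→(0,3)  cyc=50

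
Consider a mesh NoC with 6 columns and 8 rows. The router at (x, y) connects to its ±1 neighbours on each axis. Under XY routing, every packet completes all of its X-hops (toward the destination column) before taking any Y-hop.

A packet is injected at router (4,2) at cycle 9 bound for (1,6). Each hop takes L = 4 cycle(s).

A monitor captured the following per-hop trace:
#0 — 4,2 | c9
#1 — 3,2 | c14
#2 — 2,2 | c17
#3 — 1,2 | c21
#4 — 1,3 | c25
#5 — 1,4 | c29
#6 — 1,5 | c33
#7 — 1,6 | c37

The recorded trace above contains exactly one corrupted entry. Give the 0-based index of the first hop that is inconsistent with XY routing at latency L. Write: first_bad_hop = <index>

  1: Δx=-1 Δy=+0 Δt=5 [BAD: Δcyc=5≠L]

first_bad_hop = 1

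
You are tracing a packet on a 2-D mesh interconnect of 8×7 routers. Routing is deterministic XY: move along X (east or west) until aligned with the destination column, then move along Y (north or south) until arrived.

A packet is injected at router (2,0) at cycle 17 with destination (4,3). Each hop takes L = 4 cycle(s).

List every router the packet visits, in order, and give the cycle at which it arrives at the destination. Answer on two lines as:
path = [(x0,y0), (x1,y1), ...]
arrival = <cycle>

src (2,0)  cyc=17
E→(3,0)  cyc=21
E→(4,0)  cyc=25
N→(4,1)  cyc=29
N→(4,2)  cyc=33
N→(4,3)  cyc=37

path = [(2,0), (3,0), (4,0), (4,1), (4,2), (4,3)]
arrival = 37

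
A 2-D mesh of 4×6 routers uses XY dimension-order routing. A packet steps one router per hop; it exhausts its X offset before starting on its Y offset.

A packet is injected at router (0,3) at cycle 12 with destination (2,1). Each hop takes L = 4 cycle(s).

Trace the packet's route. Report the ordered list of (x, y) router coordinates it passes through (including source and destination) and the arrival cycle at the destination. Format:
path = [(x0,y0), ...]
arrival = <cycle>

#0 — 0,3 | c12
#1 — 1,3 | c16 | E
#2 — 2,3 | c20 | E
#3 — 2,2 | c24 | S
#4 — 2,1 | c28 | S

path = [(0,3), (1,3), (2,3), (2,2), (2,1)]
arrival = 28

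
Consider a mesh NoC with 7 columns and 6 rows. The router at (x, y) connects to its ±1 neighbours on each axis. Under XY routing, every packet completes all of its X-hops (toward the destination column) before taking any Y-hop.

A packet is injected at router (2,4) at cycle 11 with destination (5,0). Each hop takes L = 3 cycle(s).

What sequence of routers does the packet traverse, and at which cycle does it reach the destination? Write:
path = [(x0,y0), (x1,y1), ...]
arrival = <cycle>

hop 0: (2,4) @ cyc 11
hop 1: (3,4) @ cyc 14  [E]
hop 2: (4,4) @ cyc 17  [E]
hop 3: (5,4) @ cyc 20  [E]
hop 4: (5,3) @ cyc 23  [S]
hop 5: (5,2) @ cyc 26  [S]
hop 6: (5,1) @ cyc 29  [S]
hop 7: (5,0) @ cyc 32  [S]

path = [(2,4), (3,4), (4,4), (5,4), (5,3), (5,2), (5,1), (5,0)]
arrival = 32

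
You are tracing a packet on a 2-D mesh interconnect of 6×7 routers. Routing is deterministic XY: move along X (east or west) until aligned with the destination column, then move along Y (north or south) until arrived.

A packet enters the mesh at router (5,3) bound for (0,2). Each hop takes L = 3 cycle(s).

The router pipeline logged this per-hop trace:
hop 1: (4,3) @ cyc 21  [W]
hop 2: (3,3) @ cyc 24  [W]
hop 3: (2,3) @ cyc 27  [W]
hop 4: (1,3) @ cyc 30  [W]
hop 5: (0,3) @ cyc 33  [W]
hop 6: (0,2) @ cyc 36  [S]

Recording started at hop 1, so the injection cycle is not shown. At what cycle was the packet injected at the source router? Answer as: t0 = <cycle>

Hop 1 reached at cycle 21; hop k is at t0 + k·L.
Subtract one hop: t0 = 21 − 3 = 18.

t0 = 18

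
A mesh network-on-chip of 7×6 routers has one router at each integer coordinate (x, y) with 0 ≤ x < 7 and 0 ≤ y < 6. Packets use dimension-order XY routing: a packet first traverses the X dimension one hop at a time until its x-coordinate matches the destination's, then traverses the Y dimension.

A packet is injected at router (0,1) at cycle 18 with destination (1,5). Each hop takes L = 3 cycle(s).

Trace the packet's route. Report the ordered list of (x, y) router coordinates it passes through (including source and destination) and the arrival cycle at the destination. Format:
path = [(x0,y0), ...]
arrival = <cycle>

src (0,1)  cyc=18
E→(1,1)  cyc=21
N→(1,2)  cyc=24
N→(1,3)  cyc=27
N→(1,4)  cyc=30
N→(1,5)  cyc=33

path = [(0,1), (1,1), (1,2), (1,3), (1,4), (1,5)]
arrival = 33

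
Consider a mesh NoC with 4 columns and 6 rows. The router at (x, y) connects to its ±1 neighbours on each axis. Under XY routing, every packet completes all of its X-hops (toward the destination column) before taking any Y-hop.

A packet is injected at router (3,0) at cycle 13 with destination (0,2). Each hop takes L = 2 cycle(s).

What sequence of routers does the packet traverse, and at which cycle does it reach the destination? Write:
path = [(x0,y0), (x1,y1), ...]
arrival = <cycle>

hop 0: (3,0) @ cyc 13
hop 1: (2,0) @ cyc 15  [W]
hop 2: (1,0) @ cyc 17  [W]
hop 3: (0,0) @ cyc 19  [W]
hop 4: (0,1) @ cyc 21  [N]
hop 5: (0,2) @ cyc 23  [N]

path = [(3,0), (2,0), (1,0), (0,0), (0,1), (0,2)]
arrival = 23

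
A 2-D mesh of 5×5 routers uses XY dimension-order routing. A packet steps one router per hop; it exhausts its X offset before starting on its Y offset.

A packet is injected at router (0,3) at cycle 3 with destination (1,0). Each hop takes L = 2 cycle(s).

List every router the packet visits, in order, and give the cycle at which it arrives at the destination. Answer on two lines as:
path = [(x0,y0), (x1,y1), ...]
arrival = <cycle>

path = [(0,3), (1,3), (1,2), (1,1), (1,0)]
arrival = 11

#0 — 0,3 | c3
#1 — 1,3 | c5 | E
#2 — 1,2 | c7 | S
#3 — 1,1 | c9 | S
#4 — 1,0 | c11 | S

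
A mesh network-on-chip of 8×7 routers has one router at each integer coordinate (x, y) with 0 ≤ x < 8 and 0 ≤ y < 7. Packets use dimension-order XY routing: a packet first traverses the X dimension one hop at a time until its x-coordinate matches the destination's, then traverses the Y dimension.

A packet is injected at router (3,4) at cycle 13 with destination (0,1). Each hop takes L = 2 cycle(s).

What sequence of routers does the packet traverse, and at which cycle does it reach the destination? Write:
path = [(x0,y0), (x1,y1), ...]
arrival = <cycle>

#0 — 3,4 | c13
#1 — 2,4 | c15 | W
#2 — 1,4 | c17 | W
#3 — 0,4 | c19 | W
#4 — 0,3 | c21 | S
#5 — 0,2 | c23 | S
#6 — 0,1 | c25 | S

path = [(3,4), (2,4), (1,4), (0,4), (0,3), (0,2), (0,1)]
arrival = 25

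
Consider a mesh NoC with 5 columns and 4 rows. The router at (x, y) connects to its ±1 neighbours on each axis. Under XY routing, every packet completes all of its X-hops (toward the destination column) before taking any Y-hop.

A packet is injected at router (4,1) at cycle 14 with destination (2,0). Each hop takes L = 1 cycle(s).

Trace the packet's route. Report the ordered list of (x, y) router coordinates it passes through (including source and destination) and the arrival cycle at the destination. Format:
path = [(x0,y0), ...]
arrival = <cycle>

hop 0: (4,1) @ cyc 14
hop 1: (3,1) @ cyc 15  [W]
hop 2: (2,1) @ cyc 16  [W]
hop 3: (2,0) @ cyc 17  [S]

path = [(4,1), (3,1), (2,1), (2,0)]
arrival = 17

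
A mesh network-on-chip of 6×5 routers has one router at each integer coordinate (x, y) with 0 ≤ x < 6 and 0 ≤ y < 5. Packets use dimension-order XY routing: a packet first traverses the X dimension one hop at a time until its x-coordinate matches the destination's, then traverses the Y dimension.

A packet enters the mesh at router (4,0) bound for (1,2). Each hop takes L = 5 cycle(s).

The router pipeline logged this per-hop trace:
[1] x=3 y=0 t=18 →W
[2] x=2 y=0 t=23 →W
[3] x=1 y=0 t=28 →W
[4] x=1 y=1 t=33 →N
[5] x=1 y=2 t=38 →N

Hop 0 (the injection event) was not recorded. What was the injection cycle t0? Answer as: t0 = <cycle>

Hop 1 reached at cycle 18; hop k is at t0 + k·L.
t0 = cyc[1] − L = 18 − 5 = 13.

t0 = 13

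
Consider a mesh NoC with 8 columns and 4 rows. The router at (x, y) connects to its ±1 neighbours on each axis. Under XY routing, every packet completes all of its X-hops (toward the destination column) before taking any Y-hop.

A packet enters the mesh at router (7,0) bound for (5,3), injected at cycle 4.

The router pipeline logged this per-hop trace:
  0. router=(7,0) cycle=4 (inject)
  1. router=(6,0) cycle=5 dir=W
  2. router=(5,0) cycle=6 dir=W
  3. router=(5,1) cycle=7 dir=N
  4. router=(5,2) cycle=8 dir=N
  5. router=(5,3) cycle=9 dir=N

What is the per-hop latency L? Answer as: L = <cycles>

L = 1

From hop 0 (4) to hop 1 (5): +1 cycles.
One hop costs L cycles, so L = 1.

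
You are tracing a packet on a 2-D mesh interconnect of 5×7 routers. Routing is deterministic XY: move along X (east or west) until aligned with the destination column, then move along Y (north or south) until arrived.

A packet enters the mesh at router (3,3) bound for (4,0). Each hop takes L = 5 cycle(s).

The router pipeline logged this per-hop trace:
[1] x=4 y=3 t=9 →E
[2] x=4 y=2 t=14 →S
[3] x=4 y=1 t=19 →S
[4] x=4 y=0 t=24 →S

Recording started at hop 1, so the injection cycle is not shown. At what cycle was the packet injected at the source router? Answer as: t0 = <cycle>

At hop 1 the cycle is 9; in general cyc_k = t0 + kL.
t0 = cyc[1] − L = 9 − 5 = 4.

t0 = 4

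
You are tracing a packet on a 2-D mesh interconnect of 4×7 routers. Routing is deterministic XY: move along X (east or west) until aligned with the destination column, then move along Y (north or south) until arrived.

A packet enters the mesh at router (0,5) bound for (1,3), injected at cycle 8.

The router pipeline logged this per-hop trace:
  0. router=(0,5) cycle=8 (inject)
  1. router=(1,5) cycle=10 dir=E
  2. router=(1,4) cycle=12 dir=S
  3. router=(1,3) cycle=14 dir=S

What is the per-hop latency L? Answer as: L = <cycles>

Δcyc across hop 0→1: 10 − 8 = 2.
Each hop adds L, hence L = 2.

L = 2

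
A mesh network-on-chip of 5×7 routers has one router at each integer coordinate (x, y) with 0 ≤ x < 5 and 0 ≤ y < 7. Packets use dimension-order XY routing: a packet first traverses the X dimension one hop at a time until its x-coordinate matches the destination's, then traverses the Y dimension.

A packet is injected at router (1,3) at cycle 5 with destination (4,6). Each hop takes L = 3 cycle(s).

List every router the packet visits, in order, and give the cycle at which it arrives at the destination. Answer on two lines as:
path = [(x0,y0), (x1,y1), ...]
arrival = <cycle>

  0. router=(1,3) cycle=5 (inject)
  1. router=(2,3) cycle=8 dir=E
  2. router=(3,3) cycle=11 dir=E
  3. router=(4,3) cycle=14 dir=E
  4. router=(4,4) cycle=17 dir=N
  5. router=(4,5) cycle=20 dir=N
  6. router=(4,6) cycle=23 dir=N

path = [(1,3), (2,3), (3,3), (4,3), (4,4), (4,5), (4,6)]
arrival = 23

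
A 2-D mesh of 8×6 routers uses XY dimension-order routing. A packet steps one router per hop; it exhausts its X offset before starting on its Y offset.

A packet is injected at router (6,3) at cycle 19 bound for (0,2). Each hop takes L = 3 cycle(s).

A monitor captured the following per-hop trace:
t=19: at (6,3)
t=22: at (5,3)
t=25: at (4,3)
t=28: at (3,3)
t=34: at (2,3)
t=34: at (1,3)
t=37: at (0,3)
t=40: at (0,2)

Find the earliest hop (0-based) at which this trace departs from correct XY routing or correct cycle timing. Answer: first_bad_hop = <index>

first_bad_hop = 4

[1] (-1,+0) / 3c ⇒ ok
[2] (-1,+0) / 3c ⇒ ok
[3] (-1,+0) / 3c ⇒ ok
[4] (-1,+0) / 6c ⇒ BAD: Δcyc=6≠L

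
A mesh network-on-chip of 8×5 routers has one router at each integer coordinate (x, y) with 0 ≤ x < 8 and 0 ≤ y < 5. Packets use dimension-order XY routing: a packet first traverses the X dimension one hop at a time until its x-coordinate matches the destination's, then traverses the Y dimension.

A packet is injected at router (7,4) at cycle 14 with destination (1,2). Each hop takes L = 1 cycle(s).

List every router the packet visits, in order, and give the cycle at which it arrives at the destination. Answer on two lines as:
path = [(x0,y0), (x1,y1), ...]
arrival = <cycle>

path = [(7,4), (6,4), (5,4), (4,4), (3,4), (2,4), (1,4), (1,3), (1,2)]
arrival = 22

src (7,4)  cyc=14
W→(6,4)  cyc=15
W→(5,4)  cyc=16
W→(4,4)  cyc=17
W→(3,4)  cyc=18
W→(2,4)  cyc=19
W→(1,4)  cyc=20
S→(1,3)  cyc=21
S→(1,2)  cyc=22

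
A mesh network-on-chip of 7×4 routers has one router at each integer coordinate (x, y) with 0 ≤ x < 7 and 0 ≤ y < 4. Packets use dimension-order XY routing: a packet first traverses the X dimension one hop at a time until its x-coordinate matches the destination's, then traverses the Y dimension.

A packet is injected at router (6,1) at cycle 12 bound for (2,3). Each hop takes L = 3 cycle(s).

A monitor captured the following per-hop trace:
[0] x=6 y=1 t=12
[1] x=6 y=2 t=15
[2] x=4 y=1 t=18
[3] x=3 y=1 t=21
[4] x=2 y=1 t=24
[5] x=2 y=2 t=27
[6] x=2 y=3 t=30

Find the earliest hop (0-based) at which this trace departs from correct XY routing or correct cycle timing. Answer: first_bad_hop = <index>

first_bad_hop = 1

hop 1: step (+0,+1), +3 cyc — BAD: Y-move but x=6≠2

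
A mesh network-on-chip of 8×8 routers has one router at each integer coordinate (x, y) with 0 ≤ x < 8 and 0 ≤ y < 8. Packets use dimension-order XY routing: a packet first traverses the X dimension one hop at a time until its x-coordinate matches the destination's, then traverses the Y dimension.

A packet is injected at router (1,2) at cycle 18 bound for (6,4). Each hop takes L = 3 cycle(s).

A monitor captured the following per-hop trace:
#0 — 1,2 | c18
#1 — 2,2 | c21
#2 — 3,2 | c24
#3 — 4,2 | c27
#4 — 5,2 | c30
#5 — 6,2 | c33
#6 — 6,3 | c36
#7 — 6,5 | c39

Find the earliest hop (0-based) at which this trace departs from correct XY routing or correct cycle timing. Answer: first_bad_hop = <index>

first_bad_hop = 7

check 1→ d=(1,0) cyc+3: ok
check 2→ d=(1,0) cyc+3: ok
check 3→ d=(1,0) cyc+3: ok
check 4→ d=(1,0) cyc+3: ok
check 5→ d=(1,0) cyc+3: ok
check 6→ d=(0,1) cyc+3: ok
check 7→ d=(0,2) cyc+3: BAD: non-unit step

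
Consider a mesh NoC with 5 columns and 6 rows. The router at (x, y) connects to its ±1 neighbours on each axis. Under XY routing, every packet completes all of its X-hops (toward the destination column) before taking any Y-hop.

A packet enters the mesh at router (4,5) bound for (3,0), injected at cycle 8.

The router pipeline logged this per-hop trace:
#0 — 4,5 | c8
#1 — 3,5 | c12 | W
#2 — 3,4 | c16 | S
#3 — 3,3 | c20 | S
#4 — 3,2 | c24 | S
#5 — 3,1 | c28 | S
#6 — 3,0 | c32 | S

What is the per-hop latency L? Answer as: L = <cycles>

L = 4

Between hops 0 and 1 the cycle counter advances 12 − 8 = 4.
Per-hop latency L = Δcyc = 4.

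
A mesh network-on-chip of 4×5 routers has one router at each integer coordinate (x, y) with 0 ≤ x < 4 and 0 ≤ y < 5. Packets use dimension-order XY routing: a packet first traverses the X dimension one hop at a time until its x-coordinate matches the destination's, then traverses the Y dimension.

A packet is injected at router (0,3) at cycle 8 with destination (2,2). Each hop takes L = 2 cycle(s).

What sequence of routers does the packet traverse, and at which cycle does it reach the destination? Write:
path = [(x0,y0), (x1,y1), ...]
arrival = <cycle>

path = [(0,3), (1,3), (2,3), (2,2)]
arrival = 14

t=8: at (0,3)
t=10: at (1,3) after E
t=12: at (2,3) after E
t=14: at (2,2) after S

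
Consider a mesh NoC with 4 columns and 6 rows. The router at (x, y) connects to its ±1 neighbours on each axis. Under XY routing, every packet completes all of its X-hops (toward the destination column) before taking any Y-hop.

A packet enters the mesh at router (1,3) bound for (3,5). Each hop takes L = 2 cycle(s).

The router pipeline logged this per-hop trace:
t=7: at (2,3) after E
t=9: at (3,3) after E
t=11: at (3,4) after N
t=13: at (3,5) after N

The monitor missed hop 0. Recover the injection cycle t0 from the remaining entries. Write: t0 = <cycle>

t0 = 5

The first recorded entry is hop 1 at cycle 7.
Therefore t0 = 7 − L = 5.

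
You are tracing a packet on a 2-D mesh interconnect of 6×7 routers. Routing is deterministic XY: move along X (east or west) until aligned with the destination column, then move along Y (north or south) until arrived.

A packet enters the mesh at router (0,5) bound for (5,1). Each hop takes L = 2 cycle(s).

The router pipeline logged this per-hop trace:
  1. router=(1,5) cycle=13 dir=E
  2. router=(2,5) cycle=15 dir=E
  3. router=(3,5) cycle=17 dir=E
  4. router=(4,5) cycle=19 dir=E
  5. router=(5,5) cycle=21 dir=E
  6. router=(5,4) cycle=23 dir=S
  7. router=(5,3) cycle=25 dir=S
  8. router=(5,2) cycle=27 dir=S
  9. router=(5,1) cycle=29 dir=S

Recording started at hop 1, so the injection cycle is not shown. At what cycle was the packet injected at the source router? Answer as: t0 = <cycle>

At hop 1 the cycle is 13; in general cyc_k = t0 + kL.
Subtract one hop: t0 = 13 − 2 = 11.

t0 = 11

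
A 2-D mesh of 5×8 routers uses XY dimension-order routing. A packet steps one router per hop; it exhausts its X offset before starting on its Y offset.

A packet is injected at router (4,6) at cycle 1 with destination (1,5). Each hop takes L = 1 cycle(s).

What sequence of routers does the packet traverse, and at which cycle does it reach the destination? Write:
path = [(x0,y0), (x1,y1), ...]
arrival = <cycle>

src (4,6)  cyc=1
W→(3,6)  cyc=2
W→(2,6)  cyc=3
W→(1,6)  cyc=4
S→(1,5)  cyc=5

path = [(4,6), (3,6), (2,6), (1,6), (1,5)]
arrival = 5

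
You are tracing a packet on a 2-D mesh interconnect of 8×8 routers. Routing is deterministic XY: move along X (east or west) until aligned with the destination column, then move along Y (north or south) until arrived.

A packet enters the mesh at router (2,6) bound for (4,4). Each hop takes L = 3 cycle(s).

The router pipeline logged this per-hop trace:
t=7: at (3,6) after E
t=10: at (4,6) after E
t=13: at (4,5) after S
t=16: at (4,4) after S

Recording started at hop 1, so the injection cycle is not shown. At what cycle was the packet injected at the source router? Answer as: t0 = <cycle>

t0 = 4

cyc[1] = 7 and cyc[k] = t0 + k·L for every k.
So t0 = 7 − 1·3 = 4.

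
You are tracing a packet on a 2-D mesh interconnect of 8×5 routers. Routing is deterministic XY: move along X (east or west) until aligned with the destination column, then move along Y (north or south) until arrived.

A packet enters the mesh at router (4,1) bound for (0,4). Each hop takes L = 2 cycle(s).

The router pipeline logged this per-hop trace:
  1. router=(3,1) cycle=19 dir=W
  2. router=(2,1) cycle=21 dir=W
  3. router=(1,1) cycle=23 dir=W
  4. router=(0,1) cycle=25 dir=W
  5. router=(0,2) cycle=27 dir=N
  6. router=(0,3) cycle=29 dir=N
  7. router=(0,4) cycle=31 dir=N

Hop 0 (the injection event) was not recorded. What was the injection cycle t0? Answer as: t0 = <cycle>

cyc[1] = 19 and cyc[k] = t0 + k·L for every k.
Therefore t0 = 19 − L = 17.

t0 = 17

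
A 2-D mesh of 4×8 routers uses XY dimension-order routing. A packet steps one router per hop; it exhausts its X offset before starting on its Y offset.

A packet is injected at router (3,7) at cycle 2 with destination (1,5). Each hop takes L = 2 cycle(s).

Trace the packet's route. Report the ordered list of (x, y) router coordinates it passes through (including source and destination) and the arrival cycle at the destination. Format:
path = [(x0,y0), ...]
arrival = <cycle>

path = [(3,7), (2,7), (1,7), (1,6), (1,5)]
arrival = 10

  0. router=(3,7) cycle=2 (inject)
  1. router=(2,7) cycle=4 dir=W
  2. router=(1,7) cycle=6 dir=W
  3. router=(1,6) cycle=8 dir=S
  4. router=(1,5) cycle=10 dir=S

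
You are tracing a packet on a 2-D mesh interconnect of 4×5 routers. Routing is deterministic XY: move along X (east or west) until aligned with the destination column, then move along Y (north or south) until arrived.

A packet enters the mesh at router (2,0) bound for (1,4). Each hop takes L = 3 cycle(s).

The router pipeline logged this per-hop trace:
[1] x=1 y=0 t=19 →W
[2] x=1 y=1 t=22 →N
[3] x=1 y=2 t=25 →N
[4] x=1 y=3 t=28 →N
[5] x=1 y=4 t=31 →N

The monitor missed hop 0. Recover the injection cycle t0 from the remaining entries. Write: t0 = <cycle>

cyc[1] = 19 and cyc[k] = t0 + k·L for every k.
Subtract one hop: t0 = 19 − 3 = 16.

t0 = 16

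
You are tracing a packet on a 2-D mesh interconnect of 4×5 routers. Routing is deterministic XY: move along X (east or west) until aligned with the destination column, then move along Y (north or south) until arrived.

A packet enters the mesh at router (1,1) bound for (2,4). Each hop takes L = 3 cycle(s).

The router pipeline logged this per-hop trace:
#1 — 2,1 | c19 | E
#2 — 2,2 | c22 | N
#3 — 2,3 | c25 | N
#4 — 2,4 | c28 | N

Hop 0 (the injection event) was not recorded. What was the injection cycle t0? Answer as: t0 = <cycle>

The first recorded entry is hop 1 at cycle 19.
Subtract one hop: t0 = 19 − 3 = 16.

t0 = 16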